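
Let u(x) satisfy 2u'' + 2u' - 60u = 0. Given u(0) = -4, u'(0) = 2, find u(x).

u = -2*exp(-6*x) - 2*exp(5*x)

Divide through by 2: u'' + u' - 30u = 0.
Characteristic equation r² + r - 30 = 0 factors as (r + 6)(r - 5) = 0, so r = -6, 5.
Hence u_h = C1*exp(-6*x) + C2*exp(5*x).
Apply the initial conditions: u(0) = C1 + C2 = -4 and u'(0) = -6*C1 + 5*C2 = 2. Solving gives C1 = -2, C2 = -2.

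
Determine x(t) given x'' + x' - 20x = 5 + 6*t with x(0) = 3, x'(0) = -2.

Characteristic equation r² + r - 20 = 0 factors as (r - 4)(r + 5) = 0, so r = 4, -5.
Hence x_h = C1*exp(4*t) + C2*exp(-5*t).
For the particular solution try x_p = A0 + A1*t. Substituting and matching coefficients of each power of t gives A0 = -53/200, A1 = -3/10, so x_p = -53/200 - 3*t/10.
General solution: x = -53/200 - 3*t/10 + C1*exp(4*t) + C2*exp(-5*t).
Apply the initial conditions: x(0) = -53/200 + C1 + C2 = 3 and x'(0) = -3/10 - 5*C2 + 4*C1 = -2. Solving gives C1 = 13/8, C2 = 41/25.

x = -53/200 - 3*t/10 + 13*exp(4*t)/8 + 41*exp(-5*t)/25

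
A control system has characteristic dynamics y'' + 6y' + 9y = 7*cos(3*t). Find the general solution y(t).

y = 7*sin(3*t)/18 + C1*exp(-3*t) + C2*t*exp(-3*t)

Characteristic equation r² + 6r + 9 = 0 has discriminant (6)² - 4·(9) = 0, so r = -3 is a repeated root.
Hence y_h = (C1 + C2*t)*exp(-3*t).
Try y_p = A*cos(3*t) + B*sin(3*t). Substituting and equating the coefficients of cos(3t) and sin(3t) gives A = 0, B = 7/18, so y_p = 7*sin(3*t)/18.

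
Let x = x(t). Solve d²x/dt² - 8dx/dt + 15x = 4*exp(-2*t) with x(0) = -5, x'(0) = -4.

Characteristic equation r² - 8r + 15 = 0 factors as (r - 3)(r - 5) = 0, so r = 3, 5.
Hence x_h = C1*exp(3*t) + C2*exp(5*t).
Try x_p = A*exp(-2*t). Substituting into the equation and dividing by exp(-2*t) gives A = 4/35, so x_p = 4*exp(-2*t)/35.
General solution: x = 4*exp(-2*t)/35 + C1*exp(3*t) + C2*exp(5*t).
Apply the initial conditions: x(0) = 4/35 + C1 + C2 = -5 and x'(0) = -8/35 + 3*C1 + 5*C2 = -4. Solving gives C1 = -109/10, C2 = 81/14.

x = -109*exp(3*t)/10 + 4*exp(-2*t)/35 + 81*exp(5*t)/14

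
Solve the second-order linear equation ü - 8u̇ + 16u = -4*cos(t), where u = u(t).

u = -60*cos(t)/289 + 32*sin(t)/289 + C1*exp(4*t) + C2*t*exp(4*t)

Characteristic equation r² - 8r + 16 = 0 has discriminant (-8)² - 4·(16) = 0, so r = 4 is a repeated root.
Hence u_h = (C1 + C2*t)*exp(4*t).
Try u_p = A*cos(t) + B*sin(t). Substituting and equating the coefficients of cos(t) and sin(t) gives A = -60/289, B = 32/289, so u_p = -60*cos(t)/289 + 32*sin(t)/289.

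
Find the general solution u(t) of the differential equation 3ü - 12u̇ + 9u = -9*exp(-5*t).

Divide through by 3: u'' - 4u' + 3u = -3*exp(-5*t).
Characteristic equation r² - 4r + 3 = 0 factors as (r - 3)(r - 1) = 0, so r = 3, 1.
Hence u_h = C1*exp(3*t) + C2*exp(t).
Try u_p = A*exp(-5*t). Substituting into the equation and dividing by exp(-5*t) gives A = -1/16, so u_p = -exp(-5*t)/16.

u = -exp(-5*t)/16 + C1*exp(3*t) + C2*exp(t)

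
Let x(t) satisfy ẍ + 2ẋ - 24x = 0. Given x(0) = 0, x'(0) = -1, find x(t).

x = -exp(4*t)/10 + exp(-6*t)/10

Characteristic equation r² + 2r - 24 = 0 factors as (r + 6)(r - 4) = 0, so r = -6, 4.
Hence x_h = C1*exp(-6*t) + C2*exp(4*t).
Apply the initial conditions: x(0) = C1 + C2 = 0 and x'(0) = -6*C1 + 4*C2 = -1. Solving gives C1 = 1/10, C2 = -1/10.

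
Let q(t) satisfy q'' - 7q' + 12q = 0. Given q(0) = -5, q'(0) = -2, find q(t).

q = -18*exp(3*t) + 13*exp(4*t)

Characteristic equation r² - 7r + 12 = 0 factors as (r - 3)(r - 4) = 0, so r = 3, 4.
Hence q_h = C1*exp(3*t) + C2*exp(4*t).
Apply the initial conditions: q(0) = C1 + C2 = -5 and q'(0) = 3*C1 + 4*C2 = -2. Solving gives C1 = -18, C2 = 13.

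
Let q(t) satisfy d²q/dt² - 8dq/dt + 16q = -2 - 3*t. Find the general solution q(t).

Characteristic equation r² - 8r + 16 = 0 has discriminant (-8)² - 4·(16) = 0, so r = 4 is a repeated root.
Hence q_h = (C1 + C2*t)*exp(4*t).
For the particular solution try q_p = A0 + A1*t. Substituting and matching coefficients of each power of t gives A0 = -7/32, A1 = -3/16, so q_p = -7/32 - 3*t/16.

q = -7/32 - 3*t/16 + C1*exp(4*t) + C2*t*exp(4*t)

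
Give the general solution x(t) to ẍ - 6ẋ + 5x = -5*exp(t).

x = C1*exp(5*t) + C2*exp(t) + 5*t*exp(t)/4

Characteristic equation r² - 6r + 5 = 0 factors as (r - 5)(r - 1) = 0, so r = 5, 1.
Hence x_h = C1*exp(5*t) + C2*exp(t).
Since exp(t) solves the homogeneous equation (r = 1 is a root of multiplicity 1), multiply the trial by t. Try x_p = A*t*exp(t). Substituting into the equation and dividing by exp(t) gives A = 5/4, so x_p = 5*t*exp(t)/4.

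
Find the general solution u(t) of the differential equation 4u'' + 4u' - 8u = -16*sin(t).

Divide through by 4: u'' + u' - 2u = -4*sin(t).
Characteristic equation r² + r - 2 = 0 factors as (r - 1)(r + 2) = 0, so r = 1, -2.
Hence u_h = C1*exp(t) + C2*exp(-2*t).
Try u_p = A*cos(t) + B*sin(t). Substituting and equating the coefficients of cos(t) and sin(t) gives A = 2/5, B = 6/5, so u_p = 2*cos(t)/5 + 6*sin(t)/5.

u = 2*cos(t)/5 + 6*sin(t)/5 + C1*exp(t) + C2*exp(-2*t)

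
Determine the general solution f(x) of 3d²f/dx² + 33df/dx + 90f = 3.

f = 1/30 + C1*exp(-6*x) + C2*exp(-5*x)

Divide through by 3: f'' + 11f' + 30f = 1.
Characteristic equation r² + 11r + 30 = 0 factors as (r + 6)(r + 5) = 0, so r = -6, -5.
Hence f_h = C1*exp(-6*x) + C2*exp(-5*x).
For the particular solution try f_p = A0. Substituting and matching coefficients of each power of x gives A0 = 1/30, so f_p = 1/30.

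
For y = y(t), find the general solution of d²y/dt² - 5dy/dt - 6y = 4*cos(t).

y = -14*cos(t)/37 - 10*sin(t)/37 + C1*exp(-t) + C2*exp(6*t)

Characteristic equation r² - 5r - 6 = 0 factors as (r + 1)(r - 6) = 0, so r = -1, 6.
Hence y_h = C1*exp(-t) + C2*exp(6*t).
Try y_p = A*cos(t) + B*sin(t). Substituting and equating the coefficients of cos(t) and sin(t) gives A = -14/37, B = -10/37, so y_p = -14*cos(t)/37 - 10*sin(t)/37.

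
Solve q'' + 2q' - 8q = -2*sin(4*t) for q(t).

q = cos(4*t)/40 + 3*sin(4*t)/40 + C1*exp(-4*t) + C2*exp(2*t)

Characteristic equation r² + 2r - 8 = 0 factors as (r + 4)(r - 2) = 0, so r = -4, 2.
Hence q_h = C1*exp(-4*t) + C2*exp(2*t).
Try q_p = A*cos(4*t) + B*sin(4*t). Substituting and equating the coefficients of cos(4t) and sin(4t) gives A = 1/40, B = 3/40, so q_p = cos(4*t)/40 + 3*sin(4*t)/40.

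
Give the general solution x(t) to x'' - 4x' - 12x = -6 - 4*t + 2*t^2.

x = 35/108 - t**2/6 + 4*t/9 + C1*exp(-2*t) + C2*exp(6*t)

Characteristic equation r² - 4r - 12 = 0 factors as (r + 2)(r - 6) = 0, so r = -2, 6.
Hence x_h = C1*exp(-2*t) + C2*exp(6*t).
For the particular solution try x_p = A0 + A1*t + A2*t^2. Substituting and matching coefficients of each power of t gives A0 = 35/108, A1 = 4/9, A2 = -1/6, so x_p = 35/108 - t^2/6 + 4*t/9.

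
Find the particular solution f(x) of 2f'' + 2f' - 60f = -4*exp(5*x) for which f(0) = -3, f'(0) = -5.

Divide through by 2: f'' + f' - 30f = -2*exp(5*x).
Characteristic equation r² + r - 30 = 0 factors as (r - 5)(r + 6) = 0, so r = 5, -6.
Hence f_h = C1*exp(5*x) + C2*exp(-6*x).
Since exp(5*x) solves the homogeneous equation (r = 5 is a root of multiplicity 1), multiply the trial by x. Try f_p = A*x*exp(5*x). Substituting into the equation and dividing by exp(5*x) gives A = -2/11, so f_p = -2*x*exp(5*x)/11.
General solution: f = C1*exp(5*x) + C2*exp(-6*x) - 2*x*exp(5*x)/11.
Apply the initial conditions: f(0) = C1 + C2 = -3 and f'(0) = -2/11 - 6*C2 + 5*C1 = -5. Solving gives C1 = -251/121, C2 = -112/121.

f = -251*exp(5*x)/121 - 112*exp(-6*x)/121 - 2*x*exp(5*x)/11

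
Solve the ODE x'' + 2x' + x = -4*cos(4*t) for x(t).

x = -32*sin(4*t)/289 + 60*cos(4*t)/289 + C1*exp(-t) + C2*t*exp(-t)

Characteristic equation r² + 2r + 1 = 0 has discriminant (2)² - 4·(1) = 0, so r = -1 is a repeated root.
Hence x_h = (C1 + C2*t)*exp(-t).
Try x_p = A*cos(4*t) + B*sin(4*t). Substituting and equating the coefficients of cos(4t) and sin(4t) gives A = 60/289, B = -32/289, so x_p = -32*sin(4*t)/289 + 60*cos(4*t)/289.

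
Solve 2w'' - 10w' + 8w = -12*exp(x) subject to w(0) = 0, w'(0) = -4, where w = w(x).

w = -2*exp(4*x) + 2*exp(x) + 2*x*exp(x)

Divide through by 2: w'' - 5w' + 4w = -6*exp(x).
Characteristic equation r² - 5r + 4 = 0 factors as (r - 4)(r - 1) = 0, so r = 4, 1.
Hence w_h = C1*exp(4*x) + C2*exp(x).
Since exp(x) solves the homogeneous equation (r = 1 is a root of multiplicity 1), multiply the trial by x. Try w_p = A*x*exp(x). Substituting into the equation and dividing by exp(x) gives A = 2, so w_p = 2*x*exp(x).
General solution: w = C1*exp(4*x) + C2*exp(x) + 2*x*exp(x).
Apply the initial conditions: w(0) = C1 + C2 = 0 and w'(0) = 2 + C2 + 4*C1 = -4. Solving gives C1 = -2, C2 = 2.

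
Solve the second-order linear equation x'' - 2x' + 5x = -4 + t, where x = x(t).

Characteristic equation r² - 2r + 5 = 0 has discriminant (-2)² - 4·(5) = -16 < 0, so r = 1 ± 2i.
Hence x_h = C1*cos(2*t)*exp(t) + C2*exp(t)*sin(2*t).
For the particular solution try x_p = A0 + A1*t. Substituting and matching coefficients of each power of t gives A0 = -18/25, A1 = 1/5, so x_p = -18/25 + t/5.

x = -18/25 + t/5 + C1*cos(2*t)*exp(t) + C2*exp(t)*sin(2*t)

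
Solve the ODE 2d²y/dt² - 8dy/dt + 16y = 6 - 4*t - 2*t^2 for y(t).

y = 7/32 - 3*t/8 - t**2/8 + C1*cos(2*t)*exp(2*t) + C2*exp(2*t)*sin(2*t)

Divide through by 2: y'' - 4y' + 8y = 3 - t^2 - 2*t.
Characteristic equation r² - 4r + 8 = 0 has discriminant (-4)² - 4·(8) = -16 < 0, so r = 2 ± 2i.
Hence y_h = C1*cos(2*t)*exp(2*t) + C2*exp(2*t)*sin(2*t).
For the particular solution try y_p = A0 + A1*t + A2*t^2. Substituting and matching coefficients of each power of t gives A0 = 7/32, A1 = -3/8, A2 = -1/8, so y_p = 7/32 - 3*t/8 - t^2/8.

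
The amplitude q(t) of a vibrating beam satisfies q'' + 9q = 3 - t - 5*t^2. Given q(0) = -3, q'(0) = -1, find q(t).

Characteristic equation r² + 9 = 0 has discriminant (0)² - 4·(9) = -36 < 0, so r = ± 3i.
Hence q_h = C1*cos(3*t) + C2*sin(3*t).
For the particular solution try q_p = A0 + A1*t + A2*t^2. Substituting and matching coefficients of each power of t gives A0 = 37/81, A1 = -1/9, A2 = -5/9, so q_p = 37/81 - 5*t^2/9 - t/9.
General solution: q = 37/81 - 5*t^2/9 - t/9 + C1*cos(3*t) + C2*sin(3*t).
Apply the initial conditions: q(0) = 37/81 + C1 = -3 and q'(0) = -1/9 + 3*C2 = -1. Solving gives C1 = -280/81, C2 = -8/27.

q = 37/81 - 280*cos(3*t)/81 - 8*sin(3*t)/27 - 5*t**2/9 - t/9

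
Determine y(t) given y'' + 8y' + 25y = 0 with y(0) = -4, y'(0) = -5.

Characteristic equation r² + 8r + 25 = 0 has discriminant (8)² - 4·(25) = -36 < 0, so r = -4 ± 3i.
Hence y_h = C1*cos(3*t)*exp(-4*t) + C2*exp(-4*t)*sin(3*t).
Apply the initial conditions: y(0) = C1 = -4 and y'(0) = -4*C1 + 3*C2 = -5. Solving gives C1 = -4, C2 = -7.

y = -7*exp(-4*t)*sin(3*t) - 4*cos(3*t)*exp(-4*t)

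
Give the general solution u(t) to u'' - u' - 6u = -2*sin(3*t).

Characteristic equation r² - r - 6 = 0 factors as (r - 3)(r + 2) = 0, so r = 3, -2.
Hence u_h = C1*exp(3*t) + C2*exp(-2*t).
Try u_p = A*cos(3*t) + B*sin(3*t). Substituting and equating the coefficients of cos(3t) and sin(3t) gives A = -1/39, B = 5/39, so u_p = -cos(3*t)/39 + 5*sin(3*t)/39.

u = -cos(3*t)/39 + 5*sin(3*t)/39 + C1*exp(3*t) + C2*exp(-2*t)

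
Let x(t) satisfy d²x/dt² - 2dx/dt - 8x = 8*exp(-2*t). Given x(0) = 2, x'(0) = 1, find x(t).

Characteristic equation r² - 2r - 8 = 0 factors as (r + 2)(r - 4) = 0, so r = -2, 4.
Hence x_h = C1*exp(-2*t) + C2*exp(4*t).
Since exp(-2*t) solves the homogeneous equation (r = -2 is a root of multiplicity 1), multiply the trial by t. Try x_p = A*t*exp(-2*t). Substituting into the equation and dividing by exp(-2*t) gives A = -4/3, so x_p = -4*t*exp(-2*t)/3.
General solution: x = C1*exp(-2*t) + C2*exp(4*t) - 4*t*exp(-2*t)/3.
Apply the initial conditions: x(0) = C1 + C2 = 2 and x'(0) = -4/3 - 2*C1 + 4*C2 = 1. Solving gives C1 = 17/18, C2 = 19/18.

x = 17*exp(-2*t)/18 + 19*exp(4*t)/18 - 4*t*exp(-2*t)/3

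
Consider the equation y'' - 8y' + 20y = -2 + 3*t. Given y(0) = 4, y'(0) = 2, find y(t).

y = -1/25 + 3*t/20 - 1431*exp(4*t)*sin(2*t)/200 + 101*cos(2*t)*exp(4*t)/25

Characteristic equation r² - 8r + 20 = 0 has discriminant (-8)² - 4·(20) = -16 < 0, so r = 4 ± 2i.
Hence y_h = C1*cos(2*t)*exp(4*t) + C2*exp(4*t)*sin(2*t).
For the particular solution try y_p = A0 + A1*t. Substituting and matching coefficients of each power of t gives A0 = -1/25, A1 = 3/20, so y_p = -1/25 + 3*t/20.
General solution: y = -1/25 + 3*t/20 + C1*cos(2*t)*exp(4*t) + C2*exp(4*t)*sin(2*t).
Apply the initial conditions: y(0) = -1/25 + C1 = 4 and y'(0) = 3/20 + 2*C2 + 4*C1 = 2. Solving gives C1 = 101/25, C2 = -1431/200.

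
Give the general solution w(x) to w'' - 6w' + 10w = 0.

Characteristic equation r² - 6r + 10 = 0 has discriminant (-6)² - 4·(10) = -4 < 0, so r = 3 ± i.
Hence w_h = C1*cos(x)*exp(3*x) + C2*exp(3*x)*sin(x).

w = C1*cos(x)*exp(3*x) + C2*exp(3*x)*sin(x)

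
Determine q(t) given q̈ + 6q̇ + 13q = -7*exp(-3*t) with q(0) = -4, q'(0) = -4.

Characteristic equation r² + 6r + 13 = 0 has discriminant (6)² - 4·(13) = -16 < 0, so r = -3 ± 2i.
Hence q_h = C1*cos(2*t)*exp(-3*t) + C2*exp(-3*t)*sin(2*t).
Try q_p = A*exp(-3*t). Substituting into the equation and dividing by exp(-3*t) gives A = -7/4, so q_p = -7*exp(-3*t)/4.
General solution: q = -7*exp(-3*t)/4 + C1*cos(2*t)*exp(-3*t) + C2*exp(-3*t)*sin(2*t).
Apply the initial conditions: q(0) = -7/4 + C1 = -4 and q'(0) = 21/4 - 3*C1 + 2*C2 = -4. Solving gives C1 = -9/4, C2 = -8.

q = -7*exp(-3*t)/4 - 8*exp(-3*t)*sin(2*t) - 9*cos(2*t)*exp(-3*t)/4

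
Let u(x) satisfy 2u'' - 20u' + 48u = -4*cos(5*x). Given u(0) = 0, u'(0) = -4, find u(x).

u = -128*exp(6*x)/61 + 2*cos(5*x)/2501 + 86*exp(4*x)/41 + 100*sin(5*x)/2501

Divide through by 2: u'' - 10u' + 24u = -2*cos(5*x).
Characteristic equation r² - 10r + 24 = 0 factors as (r - 4)(r - 6) = 0, so r = 4, 6.
Hence u_h = C1*exp(4*x) + C2*exp(6*x).
Try u_p = A*cos(5*x) + B*sin(5*x). Substituting and equating the coefficients of cos(5x) and sin(5x) gives A = 2/2501, B = 100/2501, so u_p = 2*cos(5*x)/2501 + 100*sin(5*x)/2501.
General solution: u = 2*cos(5*x)/2501 + 100*sin(5*x)/2501 + C1*exp(4*x) + C2*exp(6*x).
Apply the initial conditions: u(0) = 2/2501 + C1 + C2 = 0 and u'(0) = 500/2501 + 4*C1 + 6*C2 = -4. Solving gives C1 = 86/41, C2 = -128/61.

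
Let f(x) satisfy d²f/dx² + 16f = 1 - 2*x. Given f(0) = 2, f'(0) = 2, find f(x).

f = 1/16 - x/8 + 17*sin(4*x)/32 + 31*cos(4*x)/16

Characteristic equation r² + 16 = 0 has discriminant (0)² - 4·(16) = -64 < 0, so r = ± 4i.
Hence f_h = C1*cos(4*x) + C2*sin(4*x).
For the particular solution try f_p = A0 + A1*x. Substituting and matching coefficients of each power of x gives A0 = 1/16, A1 = -1/8, so f_p = 1/16 - x/8.
General solution: f = 1/16 - x/8 + C1*cos(4*x) + C2*sin(4*x).
Apply the initial conditions: f(0) = 1/16 + C1 = 2 and f'(0) = -1/8 + 4*C2 = 2. Solving gives C1 = 31/16, C2 = 17/32.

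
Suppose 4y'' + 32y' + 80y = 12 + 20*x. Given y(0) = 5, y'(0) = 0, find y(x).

Divide through by 4: y'' + 8y' + 20y = 3 + 5*x.
Characteristic equation r² + 8r + 20 = 0 has discriminant (8)² - 4·(20) = -16 < 0, so r = -4 ± 2i.
Hence y_h = C1*cos(2*x)*exp(-4*x) + C2*exp(-4*x)*sin(2*x).
For the particular solution try y_p = A0 + A1*x. Substituting and matching coefficients of each power of x gives A0 = 1/20, A1 = 1/4, so y_p = 1/20 + x/4.
General solution: y = 1/20 + x/4 + C1*cos(2*x)*exp(-4*x) + C2*exp(-4*x)*sin(2*x).
Apply the initial conditions: y(0) = 1/20 + C1 = 5 and y'(0) = 1/4 - 4*C1 + 2*C2 = 0. Solving gives C1 = 99/20, C2 = 391/40.

y = 1/20 + x/4 + 99*cos(2*x)*exp(-4*x)/20 + 391*exp(-4*x)*sin(2*x)/40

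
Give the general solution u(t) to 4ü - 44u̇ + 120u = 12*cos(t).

u = -33*sin(t)/962 + 87*cos(t)/962 + C1*exp(6*t) + C2*exp(5*t)

Divide through by 4: u'' - 11u' + 30u = 3*cos(t).
Characteristic equation r² - 11r + 30 = 0 factors as (r - 6)(r - 5) = 0, so r = 6, 5.
Hence u_h = C1*exp(6*t) + C2*exp(5*t).
Try u_p = A*cos(t) + B*sin(t). Substituting and equating the coefficients of cos(t) and sin(t) gives A = 87/962, B = -33/962, so u_p = -33*sin(t)/962 + 87*cos(t)/962.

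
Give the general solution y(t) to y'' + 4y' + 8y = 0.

Characteristic equation r² + 4r + 8 = 0 has discriminant (4)² - 4·(8) = -16 < 0, so r = -2 ± 2i.
Hence y_h = C1*cos(2*t)*exp(-2*t) + C2*exp(-2*t)*sin(2*t).

y = C1*cos(2*t)*exp(-2*t) + C2*exp(-2*t)*sin(2*t)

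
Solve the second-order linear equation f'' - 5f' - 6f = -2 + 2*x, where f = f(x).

f = 11/18 - x/3 + C1*exp(-x) + C2*exp(6*x)

Characteristic equation r² - 5r - 6 = 0 factors as (r + 1)(r - 6) = 0, so r = -1, 6.
Hence f_h = C1*exp(-x) + C2*exp(6*x).
For the particular solution try f_p = A0 + A1*x. Substituting and matching coefficients of each power of x gives A0 = 11/18, A1 = -1/3, so f_p = 11/18 - x/3.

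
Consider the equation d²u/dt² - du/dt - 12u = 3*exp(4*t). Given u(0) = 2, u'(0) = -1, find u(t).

Characteristic equation r² - r - 12 = 0 factors as (r - 4)(r + 3) = 0, so r = 4, -3.
Hence u_h = C1*exp(4*t) + C2*exp(-3*t).
Since exp(4*t) solves the homogeneous equation (r = 4 is a root of multiplicity 1), multiply the trial by t. Try u_p = A*t*exp(4*t). Substituting into the equation and dividing by exp(4*t) gives A = 3/7, so u_p = 3*t*exp(4*t)/7.
General solution: u = C1*exp(4*t) + C2*exp(-3*t) + 3*t*exp(4*t)/7.
Apply the initial conditions: u(0) = C1 + C2 = 2 and u'(0) = 3/7 - 3*C2 + 4*C1 = -1. Solving gives C1 = 32/49, C2 = 66/49.

u = 32*exp(4*t)/49 + 66*exp(-3*t)/49 + 3*t*exp(4*t)/7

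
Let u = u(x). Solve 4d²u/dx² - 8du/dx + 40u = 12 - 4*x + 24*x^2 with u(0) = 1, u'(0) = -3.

u = 26/125 + 3*x**2/5 + 7*x/50 - 983*exp(x)*sin(3*x)/750 + 99*cos(3*x)*exp(x)/125

Divide through by 4: u'' - 2u' + 10u = 3 - x + 6*x^2.
Characteristic equation r² - 2r + 10 = 0 has discriminant (-2)² - 4·(10) = -36 < 0, so r = 1 ± 3i.
Hence u_h = C1*cos(3*x)*exp(x) + C2*exp(x)*sin(3*x).
For the particular solution try u_p = A0 + A1*x + A2*x^2. Substituting and matching coefficients of each power of x gives A0 = 26/125, A1 = 7/50, A2 = 3/5, so u_p = 26/125 + 3*x^2/5 + 7*x/50.
General solution: u = 26/125 + 3*x^2/5 + 7*x/50 + C1*cos(3*x)*exp(x) + C2*exp(x)*sin(3*x).
Apply the initial conditions: u(0) = 26/125 + C1 = 1 and u'(0) = 7/50 + C1 + 3*C2 = -3. Solving gives C1 = 99/125, C2 = -983/750.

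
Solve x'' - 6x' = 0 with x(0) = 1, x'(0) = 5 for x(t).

Characteristic equation r² - 6r = 0 factors as (r - 6)r = 0, so r = 6, 0.
Hence x_h = C1*exp(6*t) + C2.
Apply the initial conditions: x(0) = C1 + C2 = 1 and x'(0) = 6*C1 = 5. Solving gives C1 = 5/6, C2 = 1/6.

x = 1/6 + 5*exp(6*t)/6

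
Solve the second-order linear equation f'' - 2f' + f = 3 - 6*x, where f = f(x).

Characteristic equation r² - 2r + 1 = 0 has discriminant (-2)² - 4·(1) = 0, so r = 1 is a repeated root.
Hence f_h = (C1 + C2*x)*exp(x).
For the particular solution try f_p = A0 + A1*x. Substituting and matching coefficients of each power of x gives A0 = -9, A1 = -6, so f_p = -9 - 6*x.

f = -9 - 6*x + C1*exp(x) + C2*x*exp(x)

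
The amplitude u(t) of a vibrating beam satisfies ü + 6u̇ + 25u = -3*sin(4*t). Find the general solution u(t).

Characteristic equation r² + 6r + 25 = 0 has discriminant (6)² - 4·(25) = -64 < 0, so r = -3 ± 4i.
Hence u_h = C1*cos(4*t)*exp(-3*t) + C2*exp(-3*t)*sin(4*t).
Try u_p = A*cos(4*t) + B*sin(4*t). Substituting and equating the coefficients of cos(4t) and sin(4t) gives A = 8/73, B = -3/73, so u_p = -3*sin(4*t)/73 + 8*cos(4*t)/73.

u = -3*sin(4*t)/73 + 8*cos(4*t)/73 + C1*cos(4*t)*exp(-3*t) + C2*exp(-3*t)*sin(4*t)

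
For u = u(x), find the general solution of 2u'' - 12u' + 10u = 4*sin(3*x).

u = -2*sin(3*x)/85 + 9*cos(3*x)/85 + C1*exp(x) + C2*exp(5*x)

Divide through by 2: u'' - 6u' + 5u = 2*sin(3*x).
Characteristic equation r² - 6r + 5 = 0 factors as (r - 1)(r - 5) = 0, so r = 1, 5.
Hence u_h = C1*exp(x) + C2*exp(5*x).
Try u_p = A*cos(3*x) + B*sin(3*x). Substituting and equating the coefficients of cos(3x) and sin(3x) gives A = 9/85, B = -2/85, so u_p = -2*sin(3*x)/85 + 9*cos(3*x)/85.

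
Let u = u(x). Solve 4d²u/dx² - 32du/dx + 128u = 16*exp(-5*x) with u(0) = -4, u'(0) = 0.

Divide through by 4: u'' - 8u' + 32u = 4*exp(-5*x).
Characteristic equation r² - 8r + 32 = 0 has discriminant (-8)² - 4·(32) = -64 < 0, so r = 4 ± 4i.
Hence u_h = C1*cos(4*x)*exp(4*x) + C2*exp(4*x)*sin(4*x).
Try u_p = A*exp(-5*x). Substituting into the equation and dividing by exp(-5*x) gives A = 4/97, so u_p = 4*exp(-5*x)/97.
General solution: u = 4*exp(-5*x)/97 + C1*cos(4*x)*exp(4*x) + C2*exp(4*x)*sin(4*x).
Apply the initial conditions: u(0) = 4/97 + C1 = -4 and u'(0) = -20/97 + 4*C1 + 4*C2 = 0. Solving gives C1 = -392/97, C2 = 397/97.

u = 4*exp(-5*x)/97 - 392*cos(4*x)*exp(4*x)/97 + 397*exp(4*x)*sin(4*x)/97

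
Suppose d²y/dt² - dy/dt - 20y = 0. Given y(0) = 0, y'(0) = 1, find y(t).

y = -exp(-4*t)/9 + exp(5*t)/9

Characteristic equation r² - r - 20 = 0 factors as (r + 4)(r - 5) = 0, so r = -4, 5.
Hence y_h = C1*exp(-4*t) + C2*exp(5*t).
Apply the initial conditions: y(0) = C1 + C2 = 0 and y'(0) = -4*C1 + 5*C2 = 1. Solving gives C1 = -1/9, C2 = 1/9.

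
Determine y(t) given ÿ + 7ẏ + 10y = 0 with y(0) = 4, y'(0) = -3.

Characteristic equation r² + 7r + 10 = 0 factors as (r + 2)(r + 5) = 0, so r = -2, -5.
Hence y_h = C1*exp(-2*t) + C2*exp(-5*t).
Apply the initial conditions: y(0) = C1 + C2 = 4 and y'(0) = -5*C2 - 2*C1 = -3. Solving gives C1 = 17/3, C2 = -5/3.

y = -5*exp(-5*t)/3 + 17*exp(-2*t)/3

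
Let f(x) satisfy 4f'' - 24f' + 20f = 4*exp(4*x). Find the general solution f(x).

f = -exp(4*x)/3 + C1*exp(5*x) + C2*exp(x)

Divide through by 4: f'' - 6f' + 5f = exp(4*x).
Characteristic equation r² - 6r + 5 = 0 factors as (r - 5)(r - 1) = 0, so r = 5, 1.
Hence f_h = C1*exp(5*x) + C2*exp(x).
Try f_p = A*exp(4*x). Substituting into the equation and dividing by exp(4*x) gives A = -1/3, so f_p = -exp(4*x)/3.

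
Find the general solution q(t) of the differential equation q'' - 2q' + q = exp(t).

Characteristic equation r² - 2r + 1 = 0 has discriminant (-2)² - 4·(1) = 0, so r = 1 is a repeated root.
Hence q_h = (C1 + C2*t)*exp(t).
Since exp(t) solves the homogeneous equation (r = 1 is a root of multiplicity 2), multiply the trial by t^2. Try q_p = A*t^2*exp(t). Substituting into the equation and dividing by exp(t) gives A = 1/2, so q_p = t^2*exp(t)/2.

q = C1*exp(t) + t**2*exp(t)/2 + C2*t*exp(t)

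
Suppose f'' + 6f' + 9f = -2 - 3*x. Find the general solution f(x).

Characteristic equation r² + 6r + 9 = 0 has discriminant (6)² - 4·(9) = 0, so r = -3 is a repeated root.
Hence f_h = (C1 + C2*x)*exp(-3*x).
For the particular solution try f_p = A0 + A1*x. Substituting and matching coefficients of each power of x gives A0 = 0, A1 = -1/3, so f_p = -x/3.

f = -x/3 + C1*exp(-3*x) + C2*x*exp(-3*x)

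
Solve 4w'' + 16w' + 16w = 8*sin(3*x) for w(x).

w = -24*cos(3*x)/169 - 10*sin(3*x)/169 + C1*exp(-2*x) + C2*x*exp(-2*x)

Divide through by 4: w'' + 4w' + 4w = 2*sin(3*x).
Characteristic equation r² + 4r + 4 = 0 has discriminant (4)² - 4·(4) = 0, so r = -2 is a repeated root.
Hence w_h = (C1 + C2*x)*exp(-2*x).
Try w_p = A*cos(3*x) + B*sin(3*x). Substituting and equating the coefficients of cos(3x) and sin(3x) gives A = -24/169, B = -10/169, so w_p = -24*cos(3*x)/169 - 10*sin(3*x)/169.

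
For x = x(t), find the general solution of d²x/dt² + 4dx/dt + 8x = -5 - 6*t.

x = -1/4 - 3*t/4 + C1*cos(2*t)*exp(-2*t) + C2*exp(-2*t)*sin(2*t)

Characteristic equation r² + 4r + 8 = 0 has discriminant (4)² - 4·(8) = -16 < 0, so r = -2 ± 2i.
Hence x_h = C1*cos(2*t)*exp(-2*t) + C2*exp(-2*t)*sin(2*t).
For the particular solution try x_p = A0 + A1*t. Substituting and matching coefficients of each power of t gives A0 = -1/4, A1 = -3/4, so x_p = -1/4 - 3*t/4.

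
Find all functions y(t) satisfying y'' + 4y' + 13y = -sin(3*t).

Characteristic equation r² + 4r + 13 = 0 has discriminant (4)² - 4·(13) = -36 < 0, so r = -2 ± 3i.
Hence y_h = C1*cos(3*t)*exp(-2*t) + C2*exp(-2*t)*sin(3*t).
Try y_p = A*cos(3*t) + B*sin(3*t). Substituting and equating the coefficients of cos(3t) and sin(3t) gives A = 3/40, B = -1/40, so y_p = -sin(3*t)/40 + 3*cos(3*t)/40.

y = -sin(3*t)/40 + 3*cos(3*t)/40 + C1*cos(3*t)*exp(-2*t) + C2*exp(-2*t)*sin(3*t)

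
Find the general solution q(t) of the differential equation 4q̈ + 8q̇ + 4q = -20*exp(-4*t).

q = -5*exp(-4*t)/9 + C1*exp(-t) + C2*t*exp(-t)

Divide through by 4: q'' + 2q' + q = -5*exp(-4*t).
Characteristic equation r² + 2r + 1 = 0 has discriminant (2)² - 4·(1) = 0, so r = -1 is a repeated root.
Hence q_h = (C1 + C2*t)*exp(-t).
Try q_p = A*exp(-4*t). Substituting into the equation and dividing by exp(-4*t) gives A = -5/9, so q_p = -5*exp(-4*t)/9.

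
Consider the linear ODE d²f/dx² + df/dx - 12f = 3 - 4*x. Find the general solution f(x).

Characteristic equation r² + r - 12 = 0 factors as (r + 4)(r - 3) = 0, so r = -4, 3.
Hence f_h = C1*exp(-4*x) + C2*exp(3*x).
For the particular solution try f_p = A0 + A1*x. Substituting and matching coefficients of each power of x gives A0 = -2/9, A1 = 1/3, so f_p = -2/9 + x/3.

f = -2/9 + x/3 + C1*exp(-4*x) + C2*exp(3*x)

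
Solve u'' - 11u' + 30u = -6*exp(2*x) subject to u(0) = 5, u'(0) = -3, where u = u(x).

u = 35*exp(5*x) - 59*exp(6*x)/2 - exp(2*x)/2

Characteristic equation r² - 11r + 30 = 0 factors as (r - 5)(r - 6) = 0, so r = 5, 6.
Hence u_h = C1*exp(5*x) + C2*exp(6*x).
Try u_p = A*exp(2*x). Substituting into the equation and dividing by exp(2*x) gives A = -1/2, so u_p = -exp(2*x)/2.
General solution: u = -exp(2*x)/2 + C1*exp(5*x) + C2*exp(6*x).
Apply the initial conditions: u(0) = -1/2 + C1 + C2 = 5 and u'(0) = -1 + 5*C1 + 6*C2 = -3. Solving gives C1 = 35, C2 = -59/2.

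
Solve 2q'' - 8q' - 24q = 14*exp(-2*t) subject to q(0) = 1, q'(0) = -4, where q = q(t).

q = -9*exp(6*t)/64 + 73*exp(-2*t)/64 - 7*t*exp(-2*t)/8

Divide through by 2: q'' - 4q' - 12q = 7*exp(-2*t).
Characteristic equation r² - 4r - 12 = 0 factors as (r - 6)(r + 2) = 0, so r = 6, -2.
Hence q_h = C1*exp(6*t) + C2*exp(-2*t).
Since exp(-2*t) solves the homogeneous equation (r = -2 is a root of multiplicity 1), multiply the trial by t. Try q_p = A*t*exp(-2*t). Substituting into the equation and dividing by exp(-2*t) gives A = -7/8, so q_p = -7*t*exp(-2*t)/8.
General solution: q = C1*exp(6*t) + C2*exp(-2*t) - 7*t*exp(-2*t)/8.
Apply the initial conditions: q(0) = C1 + C2 = 1 and q'(0) = -7/8 - 2*C2 + 6*C1 = -4. Solving gives C1 = -9/64, C2 = 73/64.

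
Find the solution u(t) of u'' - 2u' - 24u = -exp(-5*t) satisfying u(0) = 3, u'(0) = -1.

Characteristic equation r² - 2r - 24 = 0 factors as (r - 6)(r + 4) = 0, so r = 6, -4.
Hence u_h = C1*exp(6*t) + C2*exp(-4*t).
Try u_p = A*exp(-5*t). Substituting into the equation and dividing by exp(-5*t) gives A = -1/11, so u_p = -exp(-5*t)/11.
General solution: u = -exp(-5*t)/11 + C1*exp(6*t) + C2*exp(-4*t).
Apply the initial conditions: u(0) = -1/11 + C1 + C2 = 3 and u'(0) = 5/11 - 4*C2 + 6*C1 = -1. Solving gives C1 = 12/11, C2 = 2.

u = 2*exp(-4*t) - exp(-5*t)/11 + 12*exp(6*t)/11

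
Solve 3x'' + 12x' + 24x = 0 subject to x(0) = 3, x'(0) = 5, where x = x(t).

x = 3*cos(2*t)*exp(-2*t) + 11*exp(-2*t)*sin(2*t)/2

Divide through by 3: x'' + 4x' + 8x = 0.
Characteristic equation r² + 4r + 8 = 0 has discriminant (4)² - 4·(8) = -16 < 0, so r = -2 ± 2i.
Hence x_h = C1*cos(2*t)*exp(-2*t) + C2*exp(-2*t)*sin(2*t).
Apply the initial conditions: x(0) = C1 = 3 and x'(0) = -2*C1 + 2*C2 = 5. Solving gives C1 = 3, C2 = 11/2.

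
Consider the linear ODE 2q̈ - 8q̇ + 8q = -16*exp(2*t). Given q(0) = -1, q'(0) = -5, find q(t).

q = -exp(2*t) - 4*t**2*exp(2*t) - 3*t*exp(2*t)

Divide through by 2: q'' - 4q' + 4q = -8*exp(2*t).
Characteristic equation r² - 4r + 4 = 0 has discriminant (-4)² - 4·(4) = 0, so r = 2 is a repeated root.
Hence q_h = (C1 + C2*t)*exp(2*t).
Since exp(2*t) solves the homogeneous equation (r = 2 is a root of multiplicity 2), multiply the trial by t^2. Try q_p = A*t^2*exp(2*t). Substituting into the equation and dividing by exp(2*t) gives A = -4, so q_p = -4*t^2*exp(2*t).
General solution: q = C1*exp(2*t) - 4*t^2*exp(2*t) + C2*t*exp(2*t).
Apply the initial conditions: q(0) = C1 = -1 and q'(0) = C2 + 2*C1 = -5. Solving gives C1 = -1, C2 = -3.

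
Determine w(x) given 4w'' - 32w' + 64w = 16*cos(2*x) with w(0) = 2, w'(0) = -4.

w = -4*sin(2*x)/25 + 3*cos(2*x)/25 + 47*exp(4*x)/25 - 56*x*exp(4*x)/5

Divide through by 4: w'' - 8w' + 16w = 4*cos(2*x).
Characteristic equation r² - 8r + 16 = 0 has discriminant (-8)² - 4·(16) = 0, so r = 4 is a repeated root.
Hence w_h = (C1 + C2*x)*exp(4*x).
Try w_p = A*cos(2*x) + B*sin(2*x). Substituting and equating the coefficients of cos(2x) and sin(2x) gives A = 3/25, B = -4/25, so w_p = -4*sin(2*x)/25 + 3*cos(2*x)/25.
General solution: w = -4*sin(2*x)/25 + 3*cos(2*x)/25 + C1*exp(4*x) + C2*x*exp(4*x).
Apply the initial conditions: w(0) = 3/25 + C1 = 2 and w'(0) = -8/25 + C2 + 4*C1 = -4. Solving gives C1 = 47/25, C2 = -56/5.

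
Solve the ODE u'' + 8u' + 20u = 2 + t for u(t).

Characteristic equation r² + 8r + 20 = 0 has discriminant (8)² - 4·(20) = -16 < 0, so r = -4 ± 2i.
Hence u_h = C1*cos(2*t)*exp(-4*t) + C2*exp(-4*t)*sin(2*t).
For the particular solution try u_p = A0 + A1*t. Substituting and matching coefficients of each power of t gives A0 = 2/25, A1 = 1/20, so u_p = 2/25 + t/20.

u = 2/25 + t/20 + C1*cos(2*t)*exp(-4*t) + C2*exp(-4*t)*sin(2*t)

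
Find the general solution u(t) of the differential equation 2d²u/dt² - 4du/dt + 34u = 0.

u = C1*cos(4*t)*exp(t) + C2*exp(t)*sin(4*t)

Divide through by 2: u'' - 2u' + 17u = 0.
Characteristic equation r² - 2r + 17 = 0 has discriminant (-2)² - 4·(17) = -64 < 0, so r = 1 ± 4i.
Hence u_h = C1*cos(4*t)*exp(t) + C2*exp(t)*sin(4*t).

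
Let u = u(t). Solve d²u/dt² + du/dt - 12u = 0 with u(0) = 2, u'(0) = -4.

u = 4*exp(3*t)/7 + 10*exp(-4*t)/7

Characteristic equation r² + r - 12 = 0 factors as (r - 3)(r + 4) = 0, so r = 3, -4.
Hence u_h = C1*exp(3*t) + C2*exp(-4*t).
Apply the initial conditions: u(0) = C1 + C2 = 2 and u'(0) = -4*C2 + 3*C1 = -4. Solving gives C1 = 4/7, C2 = 10/7.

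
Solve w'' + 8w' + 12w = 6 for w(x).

w = 1/2 + C1*exp(-6*x) + C2*exp(-2*x)

Characteristic equation r² + 8r + 12 = 0 factors as (r + 6)(r + 2) = 0, so r = -6, -2.
Hence w_h = C1*exp(-6*x) + C2*exp(-2*x).
For the particular solution try w_p = A0. Substituting and matching coefficients of each power of x gives A0 = 1/2, so w_p = 1/2.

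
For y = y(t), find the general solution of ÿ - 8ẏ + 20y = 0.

Characteristic equation r² - 8r + 20 = 0 has discriminant (-8)² - 4·(20) = -16 < 0, so r = 4 ± 2i.
Hence y_h = C1*cos(2*t)*exp(4*t) + C2*exp(4*t)*sin(2*t).

y = C1*cos(2*t)*exp(4*t) + C2*exp(4*t)*sin(2*t)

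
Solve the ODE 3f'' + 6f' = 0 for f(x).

f = C2 + C1*exp(-2*x)

Divide through by 3: f'' + 2f' = 0.
Characteristic equation r² + 2r = 0 factors as (r + 2)r = 0, so r = -2, 0.
Hence f_h = C1*exp(-2*x) + C2.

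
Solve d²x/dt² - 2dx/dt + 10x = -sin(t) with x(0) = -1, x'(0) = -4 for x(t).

Characteristic equation r² - 2r + 10 = 0 has discriminant (-2)² - 4·(10) = -36 < 0, so r = 1 ± 3i.
Hence x_h = C1*cos(3*t)*exp(t) + C2*exp(t)*sin(3*t).
Try x_p = A*cos(t) + B*sin(t). Substituting and equating the coefficients of cos(t) and sin(t) gives A = -2/85, B = -9/85, so x_p = -9*sin(t)/85 - 2*cos(t)/85.
General solution: x = -9*sin(t)/85 - 2*cos(t)/85 + C1*cos(3*t)*exp(t) + C2*exp(t)*sin(3*t).
Apply the initial conditions: x(0) = -2/85 + C1 = -1 and x'(0) = -9/85 + C1 + 3*C2 = -4. Solving gives C1 = -83/85, C2 = -248/255.

x = -9*sin(t)/85 - 2*cos(t)/85 - 248*exp(t)*sin(3*t)/255 - 83*cos(3*t)*exp(t)/85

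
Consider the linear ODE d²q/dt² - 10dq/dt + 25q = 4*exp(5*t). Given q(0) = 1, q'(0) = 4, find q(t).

q = -t*exp(5*t) + 2*t**2*exp(5*t) + exp(5*t)

Characteristic equation r² - 10r + 25 = 0 has discriminant (-10)² - 4·(25) = 0, so r = 5 is a repeated root.
Hence q_h = (C1 + C2*t)*exp(5*t).
Since exp(5*t) solves the homogeneous equation (r = 5 is a root of multiplicity 2), multiply the trial by t^2. Try q_p = A*t^2*exp(5*t). Substituting into the equation and dividing by exp(5*t) gives A = 2, so q_p = 2*t^2*exp(5*t).
General solution: q = C1*exp(5*t) + 2*t^2*exp(5*t) + C2*t*exp(5*t).
Apply the initial conditions: q(0) = C1 = 1 and q'(0) = C2 + 5*C1 = 4. Solving gives C1 = 1, C2 = -1.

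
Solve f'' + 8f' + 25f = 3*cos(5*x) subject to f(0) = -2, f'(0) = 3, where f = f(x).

Characteristic equation r² + 8r + 25 = 0 has discriminant (8)² - 4·(25) = -36 < 0, so r = -4 ± 3i.
Hence f_h = C1*cos(3*x)*exp(-4*x) + C2*exp(-4*x)*sin(3*x).
Try f_p = A*cos(5*x) + B*sin(5*x). Substituting and equating the coefficients of cos(5x) and sin(5x) gives A = 0, B = 3/40, so f_p = 3*sin(5*x)/40.
General solution: f = 3*sin(5*x)/40 + C1*cos(3*x)*exp(-4*x) + C2*exp(-4*x)*sin(3*x).
Apply the initial conditions: f(0) = C1 = -2 and f'(0) = 3/8 - 4*C1 + 3*C2 = 3. Solving gives C1 = -2, C2 = -43/24.

f = 3*sin(5*x)/40 - 2*cos(3*x)*exp(-4*x) - 43*exp(-4*x)*sin(3*x)/24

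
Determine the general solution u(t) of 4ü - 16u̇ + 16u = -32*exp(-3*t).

Divide through by 4: u'' - 4u' + 4u = -8*exp(-3*t).
Characteristic equation r² - 4r + 4 = 0 has discriminant (-4)² - 4·(4) = 0, so r = 2 is a repeated root.
Hence u_h = (C1 + C2*t)*exp(2*t).
Try u_p = A*exp(-3*t). Substituting into the equation and dividing by exp(-3*t) gives A = -8/25, so u_p = -8*exp(-3*t)/25.

u = -8*exp(-3*t)/25 + C1*exp(2*t) + C2*t*exp(2*t)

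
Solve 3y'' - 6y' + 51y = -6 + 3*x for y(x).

Divide through by 3: y'' - 2y' + 17y = -2 + x.
Characteristic equation r² - 2r + 17 = 0 has discriminant (-2)² - 4·(17) = -64 < 0, so r = 1 ± 4i.
Hence y_h = C1*cos(4*x)*exp(x) + C2*exp(x)*sin(4*x).
For the particular solution try y_p = A0 + A1*x. Substituting and matching coefficients of each power of x gives A0 = -32/289, A1 = 1/17, so y_p = -32/289 + x/17.

y = -32/289 + x/17 + C1*cos(4*x)*exp(x) + C2*exp(x)*sin(4*x)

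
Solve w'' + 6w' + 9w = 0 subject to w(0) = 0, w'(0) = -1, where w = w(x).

w = -x*exp(-3*x)

Characteristic equation r² + 6r + 9 = 0 has discriminant (6)² - 4·(9) = 0, so r = -3 is a repeated root.
Hence w_h = (C1 + C2*x)*exp(-3*x).
Apply the initial conditions: w(0) = C1 = 0 and w'(0) = C2 - 3*C1 = -1. Solving gives C1 = 0, C2 = -1.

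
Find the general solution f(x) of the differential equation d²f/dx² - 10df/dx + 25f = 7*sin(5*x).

f = 7*cos(5*x)/50 + C1*exp(5*x) + C2*x*exp(5*x)

Characteristic equation r² - 10r + 25 = 0 has discriminant (-10)² - 4·(25) = 0, so r = 5 is a repeated root.
Hence f_h = (C1 + C2*x)*exp(5*x).
Try f_p = A*cos(5*x) + B*sin(5*x). Substituting and equating the coefficients of cos(5x) and sin(5x) gives A = 7/50, B = 0, so f_p = 7*cos(5*x)/50.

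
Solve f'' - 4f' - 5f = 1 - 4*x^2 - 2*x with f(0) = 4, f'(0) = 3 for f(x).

f = 103/125 + 2*exp(-x) - 22*x/25 + 4*x**2/5 + 147*exp(5*x)/125

Characteristic equation r² - 4r - 5 = 0 factors as (r - 5)(r + 1) = 0, so r = 5, -1.
Hence f_h = C1*exp(5*x) + C2*exp(-x).
For the particular solution try f_p = A0 + A1*x + A2*x^2. Substituting and matching coefficients of each power of x gives A0 = 103/125, A1 = -22/25, A2 = 4/5, so f_p = 103/125 - 22*x/25 + 4*x^2/5.
General solution: f = 103/125 - 22*x/25 + 4*x^2/5 + C1*exp(5*x) + C2*exp(-x).
Apply the initial conditions: f(0) = 103/125 + C1 + C2 = 4 and f'(0) = -22/25 - C2 + 5*C1 = 3. Solving gives C1 = 147/125, C2 = 2.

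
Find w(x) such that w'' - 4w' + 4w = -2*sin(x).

w = -8*cos(x)/25 - 6*sin(x)/25 + C1*exp(2*x) + C2*x*exp(2*x)

Characteristic equation r² - 4r + 4 = 0 has discriminant (-4)² - 4·(4) = 0, so r = 2 is a repeated root.
Hence w_h = (C1 + C2*x)*exp(2*x).
Try w_p = A*cos(x) + B*sin(x). Substituting and equating the coefficients of cos(x) and sin(x) gives A = -8/25, B = -6/25, so w_p = -8*cos(x)/25 - 6*sin(x)/25.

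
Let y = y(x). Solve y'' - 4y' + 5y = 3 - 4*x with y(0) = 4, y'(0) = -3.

y = -1/25 - 4*x/5 - 257*exp(2*x)*sin(x)/25 + 101*cos(x)*exp(2*x)/25

Characteristic equation r² - 4r + 5 = 0 has discriminant (-4)² - 4·(5) = -4 < 0, so r = 2 ± i.
Hence y_h = C1*cos(x)*exp(2*x) + C2*exp(2*x)*sin(x).
For the particular solution try y_p = A0 + A1*x. Substituting and matching coefficients of each power of x gives A0 = -1/25, A1 = -4/5, so y_p = -1/25 - 4*x/5.
General solution: y = -1/25 - 4*x/5 + C1*cos(x)*exp(2*x) + C2*exp(2*x)*sin(x).
Apply the initial conditions: y(0) = -1/25 + C1 = 4 and y'(0) = -4/5 + C2 + 2*C1 = -3. Solving gives C1 = 101/25, C2 = -257/25.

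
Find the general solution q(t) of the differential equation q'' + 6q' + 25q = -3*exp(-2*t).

q = -3*exp(-2*t)/17 + C1*cos(4*t)*exp(-3*t) + C2*exp(-3*t)*sin(4*t)

Characteristic equation r² + 6r + 25 = 0 has discriminant (6)² - 4·(25) = -64 < 0, so r = -3 ± 4i.
Hence q_h = C1*cos(4*t)*exp(-3*t) + C2*exp(-3*t)*sin(4*t).
Try q_p = A*exp(-2*t). Substituting into the equation and dividing by exp(-2*t) gives A = -3/17, so q_p = -3*exp(-2*t)/17.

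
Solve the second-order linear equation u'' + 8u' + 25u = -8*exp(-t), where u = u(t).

u = -4*exp(-t)/9 + C1*cos(3*t)*exp(-4*t) + C2*exp(-4*t)*sin(3*t)

Characteristic equation r² + 8r + 25 = 0 has discriminant (8)² - 4·(25) = -36 < 0, so r = -4 ± 3i.
Hence u_h = C1*cos(3*t)*exp(-4*t) + C2*exp(-4*t)*sin(3*t).
Try u_p = A*exp(-t). Substituting into the equation and dividing by exp(-t) gives A = -4/9, so u_p = -4*exp(-t)/9.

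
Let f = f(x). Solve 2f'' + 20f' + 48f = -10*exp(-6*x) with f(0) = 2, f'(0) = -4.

Divide through by 2: f'' + 10f' + 24f = -5*exp(-6*x).
Characteristic equation r² + 10r + 24 = 0 factors as (r + 4)(r + 6) = 0, so r = -4, -6.
Hence f_h = C1*exp(-4*x) + C2*exp(-6*x).
Since exp(-6*x) solves the homogeneous equation (r = -6 is a root of multiplicity 1), multiply the trial by x. Try f_p = A*x*exp(-6*x). Substituting into the equation and dividing by exp(-6*x) gives A = 5/2, so f_p = 5*x*exp(-6*x)/2.
General solution: f = C1*exp(-4*x) + C2*exp(-6*x) + 5*x*exp(-6*x)/2.
Apply the initial conditions: f(0) = C1 + C2 = 2 and f'(0) = 5/2 - 6*C2 - 4*C1 = -4. Solving gives C1 = 11/4, C2 = -3/4.

f = -3*exp(-6*x)/4 + 11*exp(-4*x)/4 + 5*x*exp(-6*x)/2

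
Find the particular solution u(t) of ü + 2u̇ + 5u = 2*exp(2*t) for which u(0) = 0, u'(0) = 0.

u = 2*exp(2*t)/13 - 3*exp(-t)*sin(2*t)/13 - 2*cos(2*t)*exp(-t)/13

Characteristic equation r² + 2r + 5 = 0 has discriminant (2)² - 4·(5) = -16 < 0, so r = -1 ± 2i.
Hence u_h = C1*cos(2*t)*exp(-t) + C2*exp(-t)*sin(2*t).
Try u_p = A*exp(2*t). Substituting into the equation and dividing by exp(2*t) gives A = 2/13, so u_p = 2*exp(2*t)/13.
General solution: u = 2*exp(2*t)/13 + C1*cos(2*t)*exp(-t) + C2*exp(-t)*sin(2*t).
Apply the initial conditions: u(0) = 2/13 + C1 = 0 and u'(0) = 4/13 - C1 + 2*C2 = 0. Solving gives C1 = -2/13, C2 = -3/13.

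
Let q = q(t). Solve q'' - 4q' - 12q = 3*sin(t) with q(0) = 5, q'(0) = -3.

Characteristic equation r² - 4r - 12 = 0 factors as (r - 6)(r + 2) = 0, so r = 6, -2.
Hence q_h = C1*exp(6*t) + C2*exp(-2*t).
Try q_p = A*cos(t) + B*sin(t). Substituting and equating the coefficients of cos(t) and sin(t) gives A = 12/185, B = -39/185, so q_p = -39*sin(t)/185 + 12*cos(t)/185.
General solution: q = -39*sin(t)/185 + 12*cos(t)/185 + C1*exp(6*t) + C2*exp(-2*t).
Apply the initial conditions: q(0) = 12/185 + C1 + C2 = 5 and q'(0) = -39/185 - 2*C2 + 6*C1 = -3. Solving gives C1 = 131/148, C2 = 81/20.

q = -39*sin(t)/185 + 12*cos(t)/185 + 81*exp(-2*t)/20 + 131*exp(6*t)/148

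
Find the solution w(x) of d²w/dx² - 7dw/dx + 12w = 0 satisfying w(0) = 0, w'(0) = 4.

w = -4*exp(3*x) + 4*exp(4*x)

Characteristic equation r² - 7r + 12 = 0 factors as (r - 3)(r - 4) = 0, so r = 3, 4.
Hence w_h = C1*exp(3*x) + C2*exp(4*x).
Apply the initial conditions: w(0) = C1 + C2 = 0 and w'(0) = 3*C1 + 4*C2 = 4. Solving gives C1 = -4, C2 = 4.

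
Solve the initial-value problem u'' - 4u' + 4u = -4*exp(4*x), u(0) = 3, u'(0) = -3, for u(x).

Characteristic equation r² - 4r + 4 = 0 has discriminant (-4)² - 4·(4) = 0, so r = 2 is a repeated root.
Hence u_h = (C1 + C2*x)*exp(2*x).
Try u_p = A*exp(4*x). Substituting into the equation and dividing by exp(4*x) gives A = -1, so u_p = -exp(4*x).
General solution: u = -exp(4*x) + C1*exp(2*x) + C2*x*exp(2*x).
Apply the initial conditions: u(0) = -1 + C1 = 3 and u'(0) = -4 + C2 + 2*C1 = -3. Solving gives C1 = 4, C2 = -7.

u = -exp(4*x) + 4*exp(2*x) - 7*x*exp(2*x)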